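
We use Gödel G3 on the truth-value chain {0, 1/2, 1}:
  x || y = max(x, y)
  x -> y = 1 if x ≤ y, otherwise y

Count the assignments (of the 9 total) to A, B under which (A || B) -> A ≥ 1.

6

A = 0, B = 0 ↦ 1  ≥
A = 0, B = 1/2 ↦ 0  <
A = 0, B = 1 ↦ 0  <
A = 1/2, B = 0 ↦ 1  ≥
A = 1/2, B = 1/2 ↦ 1  ≥
A = 1/2, B = 1 ↦ 1/2  <
A = 1, B = 0 ↦ 1  ≥
A = 1, B = 1/2 ↦ 1  ≥
A = 1, B = 1 ↦ 1  ≥
So 6 of the 9 assignments meet the threshold.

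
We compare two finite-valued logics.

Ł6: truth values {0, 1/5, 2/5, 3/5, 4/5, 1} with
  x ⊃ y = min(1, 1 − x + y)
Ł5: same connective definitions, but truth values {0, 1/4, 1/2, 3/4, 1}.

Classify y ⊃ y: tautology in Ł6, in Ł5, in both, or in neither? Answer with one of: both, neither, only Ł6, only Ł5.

In Ł6: every assignment gives 1 — tautology.
In Ł5: every assignment gives 1 — tautology.

both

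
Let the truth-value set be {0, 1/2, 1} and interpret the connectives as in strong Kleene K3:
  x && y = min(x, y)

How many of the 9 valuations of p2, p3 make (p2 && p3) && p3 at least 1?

p2 = 0, p3 = 0 ↦ 0  <
p2 = 0, p3 = 1/2 ↦ 0  <
p2 = 0, p3 = 1 ↦ 0  <
p2 = 1/2, p3 = 0 ↦ 0  <
p2 = 1/2, p3 = 1/2 ↦ 1/2  <
p2 = 1/2, p3 = 1 ↦ 1/2  <
p2 = 1, p3 = 0 ↦ 0  <
p2 = 1, p3 = 1/2 ↦ 1/2  <
p2 = 1, p3 = 1 ↦ 1  ≥
So 1 of the 9 assignments meets the threshold.

1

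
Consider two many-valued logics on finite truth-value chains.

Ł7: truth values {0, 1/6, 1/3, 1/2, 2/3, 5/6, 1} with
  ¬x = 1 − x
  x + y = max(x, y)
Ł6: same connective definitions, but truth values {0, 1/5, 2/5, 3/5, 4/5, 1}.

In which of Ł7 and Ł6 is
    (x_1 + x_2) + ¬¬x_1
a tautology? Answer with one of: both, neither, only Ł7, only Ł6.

In Ł7: at x_1 = 0, x_2 = 0 the value is 0 — not a tautology.
In Ł6: at x_1 = 0, x_2 = 0 the value is 0 — not a tautology.

neither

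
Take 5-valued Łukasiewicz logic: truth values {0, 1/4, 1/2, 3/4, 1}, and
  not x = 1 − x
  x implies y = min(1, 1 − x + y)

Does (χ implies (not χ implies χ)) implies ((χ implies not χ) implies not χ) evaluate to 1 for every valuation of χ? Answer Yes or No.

Counterexample: take χ = 1/4.
not χ = not 1/4 = 3/4
not χ implies χ = 3/4 implies 1/4 = 1/2
χ implies (not χ implies χ) = 1/4 implies 1/2 = 1
not χ = not 1/4 = 3/4
χ implies not χ = 1/4 implies 3/4 = 1
not χ = not 1/4 = 3/4
(χ implies not χ) implies not χ = 1 implies 3/4 = 3/4
(χ implies (not χ implies χ)) implies ((χ implies not χ) implies not χ) = 1 implies 3/4 = 3/4
This gives 3/4 ≠ 1.

No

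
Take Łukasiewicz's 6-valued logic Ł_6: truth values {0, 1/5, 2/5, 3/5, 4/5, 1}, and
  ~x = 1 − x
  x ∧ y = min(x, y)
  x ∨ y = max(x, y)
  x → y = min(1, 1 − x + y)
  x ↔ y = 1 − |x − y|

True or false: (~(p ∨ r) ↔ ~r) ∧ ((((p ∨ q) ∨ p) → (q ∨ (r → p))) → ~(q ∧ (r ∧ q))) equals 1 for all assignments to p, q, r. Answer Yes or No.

Counterexample: take p = 0, q = 1/5, r = 1/5.
p ∨ r = 0 ∨ 1/5 = 1/5
~(p ∨ r) = ~1/5 = 4/5
~r = ~1/5 = 4/5
~(p ∨ r) ↔ ~r = 4/5 ↔ 4/5 = 1
p ∨ q = 0 ∨ 1/5 = 1/5
(p ∨ q) ∨ p = 1/5 ∨ 0 = 1/5
r → p = 1/5 → 0 = 4/5
q ∨ (r → p) = 1/5 ∨ 4/5 = 4/5
((p ∨ q) ∨ p) → (q ∨ (r → p)) = 1/5 → 4/5 = 1
r ∧ q = 1/5 ∧ 1/5 = 1/5
q ∧ (r ∧ q) = 1/5 ∧ 1/5 = 1/5
~(q ∧ (r ∧ q)) = ~1/5 = 4/5
(((p ∨ q) ∨ p) → (q ∨ (r → p))) → ~(q ∧ (r ∧ q)) = 1 → 4/5 = 4/5
(~(p ∨ r) ↔ ~r) ∧ ((((p ∨ q) ∨ p) → (q ∨ (r → p))) → ~(q ∧ (r ∧ q))) = 1 ∧ 4/5 = 4/5
This gives 4/5 ≠ 1.

No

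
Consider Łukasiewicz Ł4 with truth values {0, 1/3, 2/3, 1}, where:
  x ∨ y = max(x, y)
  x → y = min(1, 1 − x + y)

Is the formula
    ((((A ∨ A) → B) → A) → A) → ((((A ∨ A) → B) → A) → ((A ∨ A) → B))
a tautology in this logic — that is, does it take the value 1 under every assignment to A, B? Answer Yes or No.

Counterexample: take A = 2/3, B = 0.
A ∨ A = 2/3 ∨ 2/3 = 2/3
(A ∨ A) → B = 2/3 → 0 = 1/3
((A ∨ A) → B) → A = 1/3 → 2/3 = 1
(((A ∨ A) → B) → A) → A = 1 → 2/3 = 2/3
A ∨ A = 2/3 ∨ 2/3 = 2/3
(A ∨ A) → B = 2/3 → 0 = 1/3
((A ∨ A) → B) → A = 1/3 → 2/3 = 1
A ∨ A = 2/3 ∨ 2/3 = 2/3
(A ∨ A) → B = 2/3 → 0 = 1/3
(((A ∨ A) → B) → A) → ((A ∨ A) → B) = 1 → 1/3 = 1/3
((((A ∨ A) → B) → A) → A) → ((((A ∨ A) → B) → A) → ((A ∨ A) → B)) = 2/3 → 1/3 = 2/3
This gives 2/3 ≠ 1.

No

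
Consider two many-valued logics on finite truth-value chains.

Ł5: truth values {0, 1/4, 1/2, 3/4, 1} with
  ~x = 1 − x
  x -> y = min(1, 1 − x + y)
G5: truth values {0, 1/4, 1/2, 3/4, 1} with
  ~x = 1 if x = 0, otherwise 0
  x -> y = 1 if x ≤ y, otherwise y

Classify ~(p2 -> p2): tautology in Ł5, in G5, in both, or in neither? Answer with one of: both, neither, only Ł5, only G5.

neither

In Ł5: at p2 = 0 the value is 0 — not a tautology.
In G5: at p2 = 0 the value is 0 — not a tautology.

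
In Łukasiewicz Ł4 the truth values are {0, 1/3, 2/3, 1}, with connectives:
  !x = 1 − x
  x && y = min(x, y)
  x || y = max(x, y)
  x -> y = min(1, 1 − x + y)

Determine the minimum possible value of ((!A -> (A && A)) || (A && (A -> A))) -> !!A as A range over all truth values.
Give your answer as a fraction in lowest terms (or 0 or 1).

2/3

Take A = 1/3:
!A = !1/3 = 2/3
A && A = 1/3 && 1/3 = 1/3
!A -> (A && A) = 2/3 -> 1/3 = 2/3
A -> A = 1/3 -> 1/3 = 1
A && (A -> A) = 1/3 && 1 = 1/3
(!A -> (A && A)) || (A && (A -> A)) = 2/3 || 1/3 = 2/3
!A = !1/3 = 2/3
!!A = !2/3 = 1/3
((!A -> (A && A)) || (A && (A -> A))) -> !!A = 2/3 -> 1/3 = 2/3
No assignment yields a value below 2/3, so this is the minimum.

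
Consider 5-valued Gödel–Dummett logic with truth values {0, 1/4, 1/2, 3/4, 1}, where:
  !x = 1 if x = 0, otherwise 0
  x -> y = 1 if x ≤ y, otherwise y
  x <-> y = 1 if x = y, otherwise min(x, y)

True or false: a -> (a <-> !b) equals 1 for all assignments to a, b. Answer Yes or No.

No

Counterexample: take a = 1/4, b = 1/4.
!b = !1/4 = 0
a <-> !b = 1/4 <-> 0 = 0
a -> (a <-> !b) = 1/4 -> 0 = 0
This gives 0 ≠ 1.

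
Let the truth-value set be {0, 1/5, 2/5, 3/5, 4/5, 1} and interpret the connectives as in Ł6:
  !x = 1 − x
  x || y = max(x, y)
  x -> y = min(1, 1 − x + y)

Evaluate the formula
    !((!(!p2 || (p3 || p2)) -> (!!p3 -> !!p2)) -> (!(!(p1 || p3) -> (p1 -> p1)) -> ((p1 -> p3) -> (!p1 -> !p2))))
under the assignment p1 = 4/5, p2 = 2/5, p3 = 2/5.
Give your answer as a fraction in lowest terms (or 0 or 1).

!p2 = !2/5 = 3/5
p3 || p2 = 2/5 || 2/5 = 2/5
!p2 || (p3 || p2) = 3/5 || 2/5 = 3/5
!(!p2 || (p3 || p2)) = !3/5 = 2/5
!p3 = !2/5 = 3/5
!!p3 = !3/5 = 2/5
!p2 = !2/5 = 3/5
!!p2 = !3/5 = 2/5
!!p3 -> !!p2 = 2/5 -> 2/5 = 1
!(!p2 || (p3 || p2)) -> (!!p3 -> !!p2) = 2/5 -> 1 = 1
p1 || p3 = 4/5 || 2/5 = 4/5
!(p1 || p3) = !4/5 = 1/5
p1 -> p1 = 4/5 -> 4/5 = 1
!(p1 || p3) -> (p1 -> p1) = 1/5 -> 1 = 1
!(!(p1 || p3) -> (p1 -> p1)) = !1 = 0
p1 -> p3 = 4/5 -> 2/5 = 3/5
!p1 = !4/5 = 1/5
!p2 = !2/5 = 3/5
!p1 -> !p2 = 1/5 -> 3/5 = 1
(p1 -> p3) -> (!p1 -> !p2) = 3/5 -> 1 = 1
!(!(p1 || p3) -> (p1 -> p1)) -> ((p1 -> p3) -> (!p1 -> !p2)) = 0 -> 1 = 1
(!(!p2 || (p3 || p2)) -> (!!p3 -> !!p2)) -> (!(!(p1 || p3) -> (p1 -> p1)) -> ((p1 -> p3) -> (!p1 -> !p2))) = 1 -> 1 = 1
!((!(!p2 || (p3 || p2)) -> (!!p3 -> !!p2)) -> (!(!(p1 || p3) -> (p1 -> p1)) -> ((p1 -> p3) -> (!p1 -> !p2)))) = !1 = 0

0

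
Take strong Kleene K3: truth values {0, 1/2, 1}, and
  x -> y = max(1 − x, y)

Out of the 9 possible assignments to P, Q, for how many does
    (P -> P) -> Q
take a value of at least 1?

3

P = 0, Q = 0 ↦ 0  <
P = 0, Q = 1/2 ↦ 1/2  <
P = 0, Q = 1 ↦ 1  ≥
P = 1/2, Q = 0 ↦ 1/2  <
P = 1/2, Q = 1/2 ↦ 1/2  <
P = 1/2, Q = 1 ↦ 1  ≥
P = 1, Q = 0 ↦ 0  <
P = 1, Q = 1/2 ↦ 1/2  <
P = 1, Q = 1 ↦ 1  ≥
So 3 of the 9 assignments meet the threshold.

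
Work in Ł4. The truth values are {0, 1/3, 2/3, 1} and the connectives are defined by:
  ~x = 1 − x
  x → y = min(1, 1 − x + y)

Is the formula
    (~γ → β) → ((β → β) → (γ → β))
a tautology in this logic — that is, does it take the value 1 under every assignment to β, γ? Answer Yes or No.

No

Counterexample: take β = 0, γ = 2/3.
~γ = ~2/3 = 1/3
~γ → β = 1/3 → 0 = 2/3
β → β = 0 → 0 = 1
γ → β = 2/3 → 0 = 1/3
(β → β) → (γ → β) = 1 → 1/3 = 1/3
(~γ → β) → ((β → β) → (γ → β)) = 2/3 → 1/3 = 2/3
This gives 2/3 ≠ 1.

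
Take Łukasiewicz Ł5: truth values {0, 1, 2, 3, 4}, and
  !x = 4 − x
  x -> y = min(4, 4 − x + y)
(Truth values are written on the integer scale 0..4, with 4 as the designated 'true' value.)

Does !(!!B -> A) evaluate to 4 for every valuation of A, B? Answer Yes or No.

Counterexample: take A = 0, B = 0.
!B = !0 = 4
!!B = !4 = 0
!!B -> A = 0 -> 0 = 4
!(!!B -> A) = !4 = 0
This gives 0 ≠ 4.

No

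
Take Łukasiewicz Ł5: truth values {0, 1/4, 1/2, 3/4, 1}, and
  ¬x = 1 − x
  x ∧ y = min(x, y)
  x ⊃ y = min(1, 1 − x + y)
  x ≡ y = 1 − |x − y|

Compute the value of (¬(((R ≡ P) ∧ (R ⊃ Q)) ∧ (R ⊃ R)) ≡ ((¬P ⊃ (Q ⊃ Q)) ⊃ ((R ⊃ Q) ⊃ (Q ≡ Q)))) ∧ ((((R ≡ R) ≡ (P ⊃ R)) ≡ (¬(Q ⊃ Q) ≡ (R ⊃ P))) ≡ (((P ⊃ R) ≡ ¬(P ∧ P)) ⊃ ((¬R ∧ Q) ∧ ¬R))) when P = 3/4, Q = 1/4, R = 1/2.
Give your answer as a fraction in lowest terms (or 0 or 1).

1/4

R ≡ P = 1/2 ≡ 3/4 = 3/4
R ⊃ Q = 1/2 ⊃ 1/4 = 3/4
(R ≡ P) ∧ (R ⊃ Q) = 3/4 ∧ 3/4 = 3/4
R ⊃ R = 1/2 ⊃ 1/2 = 1
((R ≡ P) ∧ (R ⊃ Q)) ∧ (R ⊃ R) = 3/4 ∧ 1 = 3/4
¬(((R ≡ P) ∧ (R ⊃ Q)) ∧ (R ⊃ R)) = ¬3/4 = 1/4
¬P = ¬3/4 = 1/4
Q ⊃ Q = 1/4 ⊃ 1/4 = 1
¬P ⊃ (Q ⊃ Q) = 1/4 ⊃ 1 = 1
R ⊃ Q = 1/2 ⊃ 1/4 = 3/4
Q ≡ Q = 1/4 ≡ 1/4 = 1
(R ⊃ Q) ⊃ (Q ≡ Q) = 3/4 ⊃ 1 = 1
(¬P ⊃ (Q ⊃ Q)) ⊃ ((R ⊃ Q) ⊃ (Q ≡ Q)) = 1 ⊃ 1 = 1
¬(((R ≡ P) ∧ (R ⊃ Q)) ∧ (R ⊃ R)) ≡ ((¬P ⊃ (Q ⊃ Q)) ⊃ ((R ⊃ Q) ⊃ (Q ≡ Q))) = 1/4 ≡ 1 = 1/4
R ≡ R = 1/2 ≡ 1/2 = 1
P ⊃ R = 3/4 ⊃ 1/2 = 3/4
(R ≡ R) ≡ (P ⊃ R) = 1 ≡ 3/4 = 3/4
Q ⊃ Q = 1/4 ⊃ 1/4 = 1
¬(Q ⊃ Q) = ¬1 = 0
R ⊃ P = 1/2 ⊃ 3/4 = 1
¬(Q ⊃ Q) ≡ (R ⊃ P) = 0 ≡ 1 = 0
((R ≡ R) ≡ (P ⊃ R)) ≡ (¬(Q ⊃ Q) ≡ (R ⊃ P)) = 3/4 ≡ 0 = 1/4
P ⊃ R = 3/4 ⊃ 1/2 = 3/4
P ∧ P = 3/4 ∧ 3/4 = 3/4
¬(P ∧ P) = ¬3/4 = 1/4
(P ⊃ R) ≡ ¬(P ∧ P) = 3/4 ≡ 1/4 = 1/2
¬R = ¬1/2 = 1/2
¬R ∧ Q = 1/2 ∧ 1/4 = 1/4
¬R = ¬1/2 = 1/2
(¬R ∧ Q) ∧ ¬R = 1/4 ∧ 1/2 = 1/4
((P ⊃ R) ≡ ¬(P ∧ P)) ⊃ ((¬R ∧ Q) ∧ ¬R) = 1/2 ⊃ 1/4 = 3/4
(((R ≡ R) ≡ (P ⊃ R)) ≡ (¬(Q ⊃ Q) ≡ (R ⊃ P))) ≡ (((P ⊃ R) ≡ ¬(P ∧ P)) ⊃ ((¬R ∧ Q) ∧ ¬R)) = 1/4 ≡ 3/4 = 1/2
(¬(((R ≡ P) ∧ (R ⊃ Q)) ∧ (R ⊃ R)) ≡ ((¬P ⊃ (Q ⊃ Q)) ⊃ ((R ⊃ Q) ⊃ (Q ≡ Q)))) ∧ ((((R ≡ R) ≡ (P ⊃ R)) ≡ (¬(Q ⊃ Q) ≡ (R ⊃ P))) ≡ (((P ⊃ R) ≡ ¬(P ∧ P)) ⊃ ((¬R ∧ Q) ∧ ¬R))) = 1/4 ∧ 1/2 = 1/4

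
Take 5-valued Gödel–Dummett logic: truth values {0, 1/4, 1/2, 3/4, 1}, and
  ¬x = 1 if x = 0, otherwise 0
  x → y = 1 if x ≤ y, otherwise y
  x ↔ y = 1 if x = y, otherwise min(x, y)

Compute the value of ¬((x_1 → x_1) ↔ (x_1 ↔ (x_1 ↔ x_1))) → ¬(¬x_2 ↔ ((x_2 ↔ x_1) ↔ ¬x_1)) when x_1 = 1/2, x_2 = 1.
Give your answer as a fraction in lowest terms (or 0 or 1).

1

x_1 → x_1 = 1/2 → 1/2 = 1
x_1 ↔ x_1 = 1/2 ↔ 1/2 = 1
x_1 ↔ (x_1 ↔ x_1) = 1/2 ↔ 1 = 1/2
(x_1 → x_1) ↔ (x_1 ↔ (x_1 ↔ x_1)) = 1 ↔ 1/2 = 1/2
¬((x_1 → x_1) ↔ (x_1 ↔ (x_1 ↔ x_1))) = ¬1/2 = 0
¬x_2 = ¬1 = 0
x_2 ↔ x_1 = 1 ↔ 1/2 = 1/2
¬x_1 = ¬1/2 = 0
(x_2 ↔ x_1) ↔ ¬x_1 = 1/2 ↔ 0 = 0
¬x_2 ↔ ((x_2 ↔ x_1) ↔ ¬x_1) = 0 ↔ 0 = 1
¬(¬x_2 ↔ ((x_2 ↔ x_1) ↔ ¬x_1)) = ¬1 = 0
¬((x_1 → x_1) ↔ (x_1 ↔ (x_1 ↔ x_1))) → ¬(¬x_2 ↔ ((x_2 ↔ x_1) ↔ ¬x_1)) = 0 → 0 = 1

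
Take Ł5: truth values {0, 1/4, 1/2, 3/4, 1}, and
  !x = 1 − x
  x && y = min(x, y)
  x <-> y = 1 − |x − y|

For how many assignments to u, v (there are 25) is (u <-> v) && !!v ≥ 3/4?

value 1: 1 assignment (counts)
value 3/4: 4 assignments (counts)
value 1/2: 7 assignments
value 1/4: 7 assignments
value 0: 6 assignments
So 5 of the 25 assignments meet the threshold.

5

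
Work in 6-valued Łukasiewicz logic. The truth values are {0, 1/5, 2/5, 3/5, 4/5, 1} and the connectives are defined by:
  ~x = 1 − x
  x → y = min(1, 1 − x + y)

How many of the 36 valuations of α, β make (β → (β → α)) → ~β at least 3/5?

24

value 1: 7 assignments (counts)
value 4/5: 8 assignments (counts)
value 3/5: 9 assignments (counts)
value 2/5: 7 assignments
value 1/5: 4 assignments
value 0: 1 assignment
So 24 of the 36 assignments meet the threshold.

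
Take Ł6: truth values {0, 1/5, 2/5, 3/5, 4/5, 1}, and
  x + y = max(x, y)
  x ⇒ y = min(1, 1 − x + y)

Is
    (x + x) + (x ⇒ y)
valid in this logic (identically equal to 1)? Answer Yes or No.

No

Counterexample: take x = 1/5, y = 0.
x + x = 1/5 + 1/5 = 1/5
x ⇒ y = 1/5 ⇒ 0 = 4/5
(x + x) + (x ⇒ y) = 1/5 + 4/5 = 4/5
This gives 4/5 ≠ 1.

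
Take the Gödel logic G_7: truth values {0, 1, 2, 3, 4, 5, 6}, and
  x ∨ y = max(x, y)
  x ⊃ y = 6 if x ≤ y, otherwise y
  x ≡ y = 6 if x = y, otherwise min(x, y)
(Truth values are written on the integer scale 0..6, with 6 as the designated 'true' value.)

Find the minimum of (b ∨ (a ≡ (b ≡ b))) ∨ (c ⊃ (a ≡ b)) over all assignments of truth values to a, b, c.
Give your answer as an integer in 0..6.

Take a = 0, b = 1, c = 1:
b ≡ b = 1 ≡ 1 = 6
a ≡ (b ≡ b) = 0 ≡ 6 = 0
b ∨ (a ≡ (b ≡ b)) = 1 ∨ 0 = 1
a ≡ b = 0 ≡ 1 = 0
c ⊃ (a ≡ b) = 1 ⊃ 0 = 0
(b ∨ (a ≡ (b ≡ b))) ∨ (c ⊃ (a ≡ b)) = 1 ∨ 0 = 1
No assignment yields a value below 1, so this is the minimum.

1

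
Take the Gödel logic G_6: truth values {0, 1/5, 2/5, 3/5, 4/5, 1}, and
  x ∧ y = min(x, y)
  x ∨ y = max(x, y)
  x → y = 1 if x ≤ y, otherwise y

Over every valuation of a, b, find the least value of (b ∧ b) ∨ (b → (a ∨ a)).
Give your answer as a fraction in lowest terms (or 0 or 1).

1/5

Take a = 0, b = 1/5:
b ∧ b = 1/5 ∧ 1/5 = 1/5
a ∨ a = 0 ∨ 0 = 0
b → (a ∨ a) = 1/5 → 0 = 0
(b ∧ b) ∨ (b → (a ∨ a)) = 1/5 ∨ 0 = 1/5
No assignment yields a value below 1/5, so this is the minimum.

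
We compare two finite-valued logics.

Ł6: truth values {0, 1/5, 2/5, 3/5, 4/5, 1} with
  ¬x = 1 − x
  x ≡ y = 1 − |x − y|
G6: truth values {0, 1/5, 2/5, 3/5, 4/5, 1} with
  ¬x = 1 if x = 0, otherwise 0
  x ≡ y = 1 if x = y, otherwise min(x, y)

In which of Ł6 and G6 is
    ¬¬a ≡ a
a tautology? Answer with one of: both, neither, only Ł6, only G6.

In Ł6: every assignment gives 1 — tautology.
In G6: at a = 1/5 the value is 1/5 — not a tautology.

only Ł6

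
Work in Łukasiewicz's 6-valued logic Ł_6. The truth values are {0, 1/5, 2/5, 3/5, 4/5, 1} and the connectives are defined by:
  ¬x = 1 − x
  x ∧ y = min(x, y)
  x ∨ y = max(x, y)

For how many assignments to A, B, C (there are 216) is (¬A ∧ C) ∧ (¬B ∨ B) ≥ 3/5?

54

value 1: 2 assignments (counts)
value 4/5: 14 assignments (counts)
value 3/5: 38 assignments (counts)
value 2/5: 42 assignments
value 1/5: 54 assignments
value 0: 66 assignments
So 54 of the 216 assignments meet the threshold.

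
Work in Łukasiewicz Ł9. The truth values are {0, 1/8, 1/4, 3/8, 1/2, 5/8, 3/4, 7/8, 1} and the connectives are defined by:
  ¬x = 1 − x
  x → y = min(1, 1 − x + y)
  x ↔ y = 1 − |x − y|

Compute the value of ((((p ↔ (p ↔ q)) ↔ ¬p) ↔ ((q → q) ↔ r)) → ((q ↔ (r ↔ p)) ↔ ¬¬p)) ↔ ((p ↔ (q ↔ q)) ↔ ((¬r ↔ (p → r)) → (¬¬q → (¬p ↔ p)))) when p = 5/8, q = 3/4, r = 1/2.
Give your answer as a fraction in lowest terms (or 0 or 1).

3/4

p ↔ q = 5/8 ↔ 3/4 = 7/8
p ↔ (p ↔ q) = 5/8 ↔ 7/8 = 3/4
¬p = ¬5/8 = 3/8
(p ↔ (p ↔ q)) ↔ ¬p = 3/4 ↔ 3/8 = 5/8
q → q = 3/4 → 3/4 = 1
(q → q) ↔ r = 1 ↔ 1/2 = 1/2
((p ↔ (p ↔ q)) ↔ ¬p) ↔ ((q → q) ↔ r) = 5/8 ↔ 1/2 = 7/8
r ↔ p = 1/2 ↔ 5/8 = 7/8
q ↔ (r ↔ p) = 3/4 ↔ 7/8 = 7/8
¬p = ¬5/8 = 3/8
¬¬p = ¬3/8 = 5/8
(q ↔ (r ↔ p)) ↔ ¬¬p = 7/8 ↔ 5/8 = 3/4
(((p ↔ (p ↔ q)) ↔ ¬p) ↔ ((q → q) ↔ r)) → ((q ↔ (r ↔ p)) ↔ ¬¬p) = 7/8 → 3/4 = 7/8
q ↔ q = 3/4 ↔ 3/4 = 1
p ↔ (q ↔ q) = 5/8 ↔ 1 = 5/8
¬r = ¬1/2 = 1/2
p → r = 5/8 → 1/2 = 7/8
¬r ↔ (p → r) = 1/2 ↔ 7/8 = 5/8
¬q = ¬3/4 = 1/4
¬¬q = ¬1/4 = 3/4
¬p = ¬5/8 = 3/8
¬p ↔ p = 3/8 ↔ 5/8 = 3/4
¬¬q → (¬p ↔ p) = 3/4 → 3/4 = 1
(¬r ↔ (p → r)) → (¬¬q → (¬p ↔ p)) = 5/8 → 1 = 1
(p ↔ (q ↔ q)) ↔ ((¬r ↔ (p → r)) → (¬¬q → (¬p ↔ p))) = 5/8 ↔ 1 = 5/8
((((p ↔ (p ↔ q)) ↔ ¬p) ↔ ((q → q) ↔ r)) → ((q ↔ (r ↔ p)) ↔ ¬¬p)) ↔ ((p ↔ (q ↔ q)) ↔ ((¬r ↔ (p → r)) → (¬¬q → (¬p ↔ p)))) = 7/8 ↔ 5/8 = 3/4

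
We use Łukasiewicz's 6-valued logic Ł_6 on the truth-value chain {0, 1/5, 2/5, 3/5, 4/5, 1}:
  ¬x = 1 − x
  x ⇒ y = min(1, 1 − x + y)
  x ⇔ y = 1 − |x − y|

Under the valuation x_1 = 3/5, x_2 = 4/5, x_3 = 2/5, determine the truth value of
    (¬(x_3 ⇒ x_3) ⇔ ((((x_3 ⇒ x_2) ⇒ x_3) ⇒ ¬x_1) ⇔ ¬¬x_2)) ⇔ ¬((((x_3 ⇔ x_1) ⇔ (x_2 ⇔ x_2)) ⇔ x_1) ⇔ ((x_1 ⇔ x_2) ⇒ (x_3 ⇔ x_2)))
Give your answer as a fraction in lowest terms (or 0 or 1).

4/5

x_3 ⇒ x_3 = 2/5 ⇒ 2/5 = 1
¬(x_3 ⇒ x_3) = ¬1 = 0
x_3 ⇒ x_2 = 2/5 ⇒ 4/5 = 1
(x_3 ⇒ x_2) ⇒ x_3 = 1 ⇒ 2/5 = 2/5
¬x_1 = ¬3/5 = 2/5
((x_3 ⇒ x_2) ⇒ x_3) ⇒ ¬x_1 = 2/5 ⇒ 2/5 = 1
¬x_2 = ¬4/5 = 1/5
¬¬x_2 = ¬1/5 = 4/5
(((x_3 ⇒ x_2) ⇒ x_3) ⇒ ¬x_1) ⇔ ¬¬x_2 = 1 ⇔ 4/5 = 4/5
¬(x_3 ⇒ x_3) ⇔ ((((x_3 ⇒ x_2) ⇒ x_3) ⇒ ¬x_1) ⇔ ¬¬x_2) = 0 ⇔ 4/5 = 1/5
x_3 ⇔ x_1 = 2/5 ⇔ 3/5 = 4/5
x_2 ⇔ x_2 = 4/5 ⇔ 4/5 = 1
(x_3 ⇔ x_1) ⇔ (x_2 ⇔ x_2) = 4/5 ⇔ 1 = 4/5
((x_3 ⇔ x_1) ⇔ (x_2 ⇔ x_2)) ⇔ x_1 = 4/5 ⇔ 3/5 = 4/5
x_1 ⇔ x_2 = 3/5 ⇔ 4/5 = 4/5
x_3 ⇔ x_2 = 2/5 ⇔ 4/5 = 3/5
(x_1 ⇔ x_2) ⇒ (x_3 ⇔ x_2) = 4/5 ⇒ 3/5 = 4/5
(((x_3 ⇔ x_1) ⇔ (x_2 ⇔ x_2)) ⇔ x_1) ⇔ ((x_1 ⇔ x_2) ⇒ (x_3 ⇔ x_2)) = 4/5 ⇔ 4/5 = 1
¬((((x_3 ⇔ x_1) ⇔ (x_2 ⇔ x_2)) ⇔ x_1) ⇔ ((x_1 ⇔ x_2) ⇒ (x_3 ⇔ x_2))) = ¬1 = 0
(¬(x_3 ⇒ x_3) ⇔ ((((x_3 ⇒ x_2) ⇒ x_3) ⇒ ¬x_1) ⇔ ¬¬x_2)) ⇔ ¬((((x_3 ⇔ x_1) ⇔ (x_2 ⇔ x_2)) ⇔ x_1) ⇔ ((x_1 ⇔ x_2) ⇒ (x_3 ⇔ x_2))) = 1/5 ⇔ 0 = 4/5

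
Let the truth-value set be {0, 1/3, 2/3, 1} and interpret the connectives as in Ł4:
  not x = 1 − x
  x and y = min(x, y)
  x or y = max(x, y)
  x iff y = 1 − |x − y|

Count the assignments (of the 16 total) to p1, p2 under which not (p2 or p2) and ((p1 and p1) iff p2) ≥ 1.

1

p1 = 0, p2 = 0 ↦ 1  ≥
p1 = 0, p2 = 1/3 ↦ 2/3  <
p1 = 0, p2 = 2/3 ↦ 1/3  <
p1 = 0, p2 = 1 ↦ 0  <
p1 = 1/3, p2 = 0 ↦ 2/3  <
p1 = 1/3, p2 = 1/3 ↦ 2/3  <
p1 = 1/3, p2 = 2/3 ↦ 1/3  <
p1 = 1/3, p2 = 1 ↦ 0  <
p1 = 2/3, p2 = 0 ↦ 1/3  <
p1 = 2/3, p2 = 1/3 ↦ 2/3  <
p1 = 2/3, p2 = 2/3 ↦ 1/3  <
p1 = 2/3, p2 = 1 ↦ 0  <
p1 = 1, p2 = 0 ↦ 0  <
p1 = 1, p2 = 1/3 ↦ 1/3  <
p1 = 1, p2 = 2/3 ↦ 1/3  <
p1 = 1, p2 = 1 ↦ 0  <
So 1 of the 16 assignments meets the threshold.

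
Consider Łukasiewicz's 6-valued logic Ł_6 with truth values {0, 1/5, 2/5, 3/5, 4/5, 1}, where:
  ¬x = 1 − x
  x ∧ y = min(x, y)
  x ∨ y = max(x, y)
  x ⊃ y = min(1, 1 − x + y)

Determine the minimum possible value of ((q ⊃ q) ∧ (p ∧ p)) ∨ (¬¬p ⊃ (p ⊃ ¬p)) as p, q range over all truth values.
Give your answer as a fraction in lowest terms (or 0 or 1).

Take p = 4/5, q = 0:
q ⊃ q = 0 ⊃ 0 = 1
p ∧ p = 4/5 ∧ 4/5 = 4/5
(q ⊃ q) ∧ (p ∧ p) = 1 ∧ 4/5 = 4/5
¬p = ¬4/5 = 1/5
¬¬p = ¬1/5 = 4/5
¬p = ¬4/5 = 1/5
p ⊃ ¬p = 4/5 ⊃ 1/5 = 2/5
¬¬p ⊃ (p ⊃ ¬p) = 4/5 ⊃ 2/5 = 3/5
((q ⊃ q) ∧ (p ∧ p)) ∨ (¬¬p ⊃ (p ⊃ ¬p)) = 4/5 ∨ 3/5 = 4/5
No assignment yields a value below 4/5, so this is the minimum.

4/5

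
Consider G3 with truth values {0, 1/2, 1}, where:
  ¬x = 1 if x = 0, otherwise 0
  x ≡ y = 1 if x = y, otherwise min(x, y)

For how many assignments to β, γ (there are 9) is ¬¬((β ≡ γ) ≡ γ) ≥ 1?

β = 0, γ = 0 ↦ 0  <
β = 0, γ = 1/2 ↦ 0  <
β = 0, γ = 1 ↦ 0  <
β = 1/2, γ = 0 ↦ 1  ≥
β = 1/2, γ = 1/2 ↦ 1  ≥
β = 1/2, γ = 1 ↦ 1  ≥
β = 1, γ = 0 ↦ 1  ≥
β = 1, γ = 1/2 ↦ 1  ≥
β = 1, γ = 1 ↦ 1  ≥
So 6 of the 9 assignments meet the threshold.

6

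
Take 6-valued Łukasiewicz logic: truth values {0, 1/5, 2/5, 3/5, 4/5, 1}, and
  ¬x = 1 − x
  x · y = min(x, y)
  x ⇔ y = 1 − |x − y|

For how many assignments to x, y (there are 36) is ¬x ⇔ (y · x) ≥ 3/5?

value 1: 3 assignments (counts)
value 4/5: 11 assignments (counts)
value 3/5: 4 assignments (counts)
value 2/5: 9 assignments
value 1/5: 2 assignments
value 0: 7 assignments
So 18 of the 36 assignments meet the threshold.

18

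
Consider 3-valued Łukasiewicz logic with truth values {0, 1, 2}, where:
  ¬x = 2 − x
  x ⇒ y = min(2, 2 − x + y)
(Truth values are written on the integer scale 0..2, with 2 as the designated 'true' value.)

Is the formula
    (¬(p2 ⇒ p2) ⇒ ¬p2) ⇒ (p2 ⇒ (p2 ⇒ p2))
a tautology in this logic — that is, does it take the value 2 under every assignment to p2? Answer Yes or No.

p2 = 0 ↦ 2
p2 = 1 ↦ 2
p2 = 2 ↦ 2
Every assignment gives a value ≥ 2.

Yes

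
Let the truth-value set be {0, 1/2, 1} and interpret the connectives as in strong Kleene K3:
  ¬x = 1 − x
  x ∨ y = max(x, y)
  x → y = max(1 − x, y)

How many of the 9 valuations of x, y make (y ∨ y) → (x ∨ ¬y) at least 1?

5

x = 0, y = 0 ↦ 1  ≥
x = 0, y = 1/2 ↦ 1/2  <
x = 0, y = 1 ↦ 0  <
x = 1/2, y = 0 ↦ 1  ≥
x = 1/2, y = 1/2 ↦ 1/2  <
x = 1/2, y = 1 ↦ 1/2  <
x = 1, y = 0 ↦ 1  ≥
x = 1, y = 1/2 ↦ 1  ≥
x = 1, y = 1 ↦ 1  ≥
So 5 of the 9 assignments meet the threshold.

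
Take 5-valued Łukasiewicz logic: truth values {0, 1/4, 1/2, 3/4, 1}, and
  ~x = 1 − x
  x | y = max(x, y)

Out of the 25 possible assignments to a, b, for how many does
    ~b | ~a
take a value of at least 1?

9

value 1: 9 assignments (counts)
value 3/4: 7 assignments
value 1/2: 5 assignments
value 1/4: 3 assignments
value 0: 1 assignment
So 9 of the 25 assignments meet the threshold.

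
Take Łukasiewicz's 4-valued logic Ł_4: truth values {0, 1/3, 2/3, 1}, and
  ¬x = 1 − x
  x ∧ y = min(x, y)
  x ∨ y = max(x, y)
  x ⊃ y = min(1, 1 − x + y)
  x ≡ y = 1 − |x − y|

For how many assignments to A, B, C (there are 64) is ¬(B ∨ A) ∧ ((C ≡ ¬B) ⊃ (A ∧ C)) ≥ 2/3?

value 1: 1 assignment (counts)
value 2/3: 8 assignments (counts)
value 1/3: 24 assignments
value 0: 31 assignments
So 9 of the 64 assignments meet the threshold.

9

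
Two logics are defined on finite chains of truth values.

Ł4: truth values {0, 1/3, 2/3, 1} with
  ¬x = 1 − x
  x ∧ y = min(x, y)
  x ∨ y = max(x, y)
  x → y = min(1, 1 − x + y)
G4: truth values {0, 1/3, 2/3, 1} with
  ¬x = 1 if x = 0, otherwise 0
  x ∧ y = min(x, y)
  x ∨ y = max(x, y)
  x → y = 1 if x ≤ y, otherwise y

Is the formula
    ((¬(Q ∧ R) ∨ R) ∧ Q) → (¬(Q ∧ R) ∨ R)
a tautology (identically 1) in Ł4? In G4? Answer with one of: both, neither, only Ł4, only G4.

In Ł4: every assignment gives 1 — tautology.
In G4: every assignment gives 1 — tautology.

both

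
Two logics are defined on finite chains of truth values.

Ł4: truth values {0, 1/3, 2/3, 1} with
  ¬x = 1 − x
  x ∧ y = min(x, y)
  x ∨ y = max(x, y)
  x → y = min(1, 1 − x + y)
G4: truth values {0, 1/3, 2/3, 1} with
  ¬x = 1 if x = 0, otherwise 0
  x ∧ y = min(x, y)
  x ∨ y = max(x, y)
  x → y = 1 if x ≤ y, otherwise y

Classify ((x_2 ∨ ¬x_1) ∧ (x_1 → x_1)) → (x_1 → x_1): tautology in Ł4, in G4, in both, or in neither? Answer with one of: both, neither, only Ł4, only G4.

both

In Ł4: every assignment gives 1 — tautology.
In G4: every assignment gives 1 — tautology.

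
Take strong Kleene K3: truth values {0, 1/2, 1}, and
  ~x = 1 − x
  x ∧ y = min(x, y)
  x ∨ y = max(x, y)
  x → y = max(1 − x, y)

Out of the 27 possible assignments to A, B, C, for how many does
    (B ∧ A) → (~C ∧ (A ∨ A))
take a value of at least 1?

17

value 1: 17 assignments (counts)
value 1/2: 9 assignments
value 0: 1 assignment
So 17 of the 27 assignments meet the threshold.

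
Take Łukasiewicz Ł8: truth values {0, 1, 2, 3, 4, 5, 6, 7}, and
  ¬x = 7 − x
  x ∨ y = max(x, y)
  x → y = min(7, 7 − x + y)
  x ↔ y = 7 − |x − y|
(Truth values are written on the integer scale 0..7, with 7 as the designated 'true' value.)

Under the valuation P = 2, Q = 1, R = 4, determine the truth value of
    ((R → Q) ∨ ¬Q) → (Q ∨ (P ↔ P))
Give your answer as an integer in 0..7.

7

R → Q = 4 → 1 = 4
¬Q = ¬1 = 6
(R → Q) ∨ ¬Q = 4 ∨ 6 = 6
P ↔ P = 2 ↔ 2 = 7
Q ∨ (P ↔ P) = 1 ∨ 7 = 7
((R → Q) ∨ ¬Q) → (Q ∨ (P ↔ P)) = 6 → 7 = 7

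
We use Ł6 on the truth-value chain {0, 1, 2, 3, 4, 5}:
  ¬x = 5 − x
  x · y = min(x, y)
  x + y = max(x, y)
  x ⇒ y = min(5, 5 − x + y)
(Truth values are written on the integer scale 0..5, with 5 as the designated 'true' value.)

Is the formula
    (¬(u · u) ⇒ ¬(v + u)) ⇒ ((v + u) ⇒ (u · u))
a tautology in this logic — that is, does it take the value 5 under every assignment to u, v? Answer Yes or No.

Yes

At u = 2, v = 3, for instance:
u · u = 2 · 2 = 2
¬(u · u) = ¬2 = 3
v + u = 3 + 2 = 3
¬(v + u) = ¬3 = 2
¬(u · u) ⇒ ¬(v + u) = 3 ⇒ 2 = 4
(v + u) ⇒ (u · u) = 3 ⇒ 2 = 4
(¬(u · u) ⇒ ¬(v + u)) ⇒ ((v + u) ⇒ (u · u)) = 4 ⇒ 4 = 5
and checking the remaining 35 assignments likewise gives ≥ 5 in every case.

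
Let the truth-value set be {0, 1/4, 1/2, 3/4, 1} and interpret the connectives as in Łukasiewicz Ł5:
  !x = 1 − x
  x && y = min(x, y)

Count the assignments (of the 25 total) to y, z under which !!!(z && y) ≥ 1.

value 1: 9 assignments (counts)
value 3/4: 7 assignments
value 1/2: 5 assignments
value 1/4: 3 assignments
value 0: 1 assignment
So 9 of the 25 assignments meet the threshold.

9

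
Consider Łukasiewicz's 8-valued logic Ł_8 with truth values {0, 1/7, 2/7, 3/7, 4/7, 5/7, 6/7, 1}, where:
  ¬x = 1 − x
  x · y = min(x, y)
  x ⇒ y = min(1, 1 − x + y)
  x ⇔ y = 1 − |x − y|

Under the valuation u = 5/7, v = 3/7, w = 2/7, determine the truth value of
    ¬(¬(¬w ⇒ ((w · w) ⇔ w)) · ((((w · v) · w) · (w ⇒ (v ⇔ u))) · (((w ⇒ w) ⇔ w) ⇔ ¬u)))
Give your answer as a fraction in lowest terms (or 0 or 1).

1

¬w = ¬2/7 = 5/7
w · w = 2/7 · 2/7 = 2/7
(w · w) ⇔ w = 2/7 ⇔ 2/7 = 1
¬w ⇒ ((w · w) ⇔ w) = 5/7 ⇒ 1 = 1
¬(¬w ⇒ ((w · w) ⇔ w)) = ¬1 = 0
w · v = 2/7 · 3/7 = 2/7
(w · v) · w = 2/7 · 2/7 = 2/7
v ⇔ u = 3/7 ⇔ 5/7 = 5/7
w ⇒ (v ⇔ u) = 2/7 ⇒ 5/7 = 1
((w · v) · w) · (w ⇒ (v ⇔ u)) = 2/7 · 1 = 2/7
w ⇒ w = 2/7 ⇒ 2/7 = 1
(w ⇒ w) ⇔ w = 1 ⇔ 2/7 = 2/7
¬u = ¬5/7 = 2/7
((w ⇒ w) ⇔ w) ⇔ ¬u = 2/7 ⇔ 2/7 = 1
(((w · v) · w) · (w ⇒ (v ⇔ u))) · (((w ⇒ w) ⇔ w) ⇔ ¬u) = 2/7 · 1 = 2/7
¬(¬w ⇒ ((w · w) ⇔ w)) · ((((w · v) · w) · (w ⇒ (v ⇔ u))) · (((w ⇒ w) ⇔ w) ⇔ ¬u)) = 0 · 2/7 = 0
¬(¬(¬w ⇒ ((w · w) ⇔ w)) · ((((w · v) · w) · (w ⇒ (v ⇔ u))) · (((w ⇒ w) ⇔ w) ⇔ ¬u))) = ¬0 = 1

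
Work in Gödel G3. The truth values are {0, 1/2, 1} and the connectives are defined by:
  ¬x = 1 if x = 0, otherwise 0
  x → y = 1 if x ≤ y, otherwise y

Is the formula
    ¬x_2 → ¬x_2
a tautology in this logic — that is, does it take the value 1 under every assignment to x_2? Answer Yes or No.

Yes

x_2 = 0 ↦ 1
x_2 = 1/2 ↦ 1
x_2 = 1 ↦ 1
Every assignment gives a value ≥ 1.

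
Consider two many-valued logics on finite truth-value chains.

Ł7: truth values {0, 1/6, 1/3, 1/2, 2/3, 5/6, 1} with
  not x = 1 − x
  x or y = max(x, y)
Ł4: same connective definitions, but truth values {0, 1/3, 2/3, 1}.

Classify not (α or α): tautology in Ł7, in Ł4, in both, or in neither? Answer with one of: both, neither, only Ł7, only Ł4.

In Ł7: at α = 1/6 the value is 5/6 — not a tautology.
In Ł4: at α = 1/3 the value is 2/3 — not a tautology.

neither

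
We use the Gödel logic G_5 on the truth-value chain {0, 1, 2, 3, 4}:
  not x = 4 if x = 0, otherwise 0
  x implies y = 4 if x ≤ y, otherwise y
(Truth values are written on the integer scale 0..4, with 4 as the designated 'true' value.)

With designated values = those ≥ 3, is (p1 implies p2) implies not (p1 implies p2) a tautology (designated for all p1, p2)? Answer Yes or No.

Counterexample: take p1 = 0, p2 = 0.
p1 implies p2 = 0 implies 0 = 4
not (p1 implies p2) = not 4 = 0
(p1 implies p2) implies not (p1 implies p2) = 4 implies 0 = 0
This gives 0, which is below 3.

No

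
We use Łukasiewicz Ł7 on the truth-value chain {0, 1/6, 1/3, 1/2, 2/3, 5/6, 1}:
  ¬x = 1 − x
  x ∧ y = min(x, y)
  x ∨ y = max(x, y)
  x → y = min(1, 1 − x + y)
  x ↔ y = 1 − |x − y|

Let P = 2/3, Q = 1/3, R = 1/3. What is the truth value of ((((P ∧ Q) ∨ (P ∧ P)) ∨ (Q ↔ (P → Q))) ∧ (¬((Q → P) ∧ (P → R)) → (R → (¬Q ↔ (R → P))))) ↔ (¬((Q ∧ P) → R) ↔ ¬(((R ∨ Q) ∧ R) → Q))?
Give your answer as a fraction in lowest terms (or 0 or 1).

P ∧ Q = 2/3 ∧ 1/3 = 1/3
P ∧ P = 2/3 ∧ 2/3 = 2/3
(P ∧ Q) ∨ (P ∧ P) = 1/3 ∨ 2/3 = 2/3
P → Q = 2/3 → 1/3 = 2/3
Q ↔ (P → Q) = 1/3 ↔ 2/3 = 2/3
((P ∧ Q) ∨ (P ∧ P)) ∨ (Q ↔ (P → Q)) = 2/3 ∨ 2/3 = 2/3
Q → P = 1/3 → 2/3 = 1
P → R = 2/3 → 1/3 = 2/3
(Q → P) ∧ (P → R) = 1 ∧ 2/3 = 2/3
¬((Q → P) ∧ (P → R)) = ¬2/3 = 1/3
¬Q = ¬1/3 = 2/3
R → P = 1/3 → 2/3 = 1
¬Q ↔ (R → P) = 2/3 ↔ 1 = 2/3
R → (¬Q ↔ (R → P)) = 1/3 → 2/3 = 1
¬((Q → P) ∧ (P → R)) → (R → (¬Q ↔ (R → P))) = 1/3 → 1 = 1
(((P ∧ Q) ∨ (P ∧ P)) ∨ (Q ↔ (P → Q))) ∧ (¬((Q → P) ∧ (P → R)) → (R → (¬Q ↔ (R → P)))) = 2/3 ∧ 1 = 2/3
Q ∧ P = 1/3 ∧ 2/3 = 1/3
(Q ∧ P) → R = 1/3 → 1/3 = 1
¬((Q ∧ P) → R) = ¬1 = 0
R ∨ Q = 1/3 ∨ 1/3 = 1/3
(R ∨ Q) ∧ R = 1/3 ∧ 1/3 = 1/3
((R ∨ Q) ∧ R) → Q = 1/3 → 1/3 = 1
¬(((R ∨ Q) ∧ R) → Q) = ¬1 = 0
¬((Q ∧ P) → R) ↔ ¬(((R ∨ Q) ∧ R) → Q) = 0 ↔ 0 = 1
((((P ∧ Q) ∨ (P ∧ P)) ∨ (Q ↔ (P → Q))) ∧ (¬((Q → P) ∧ (P → R)) → (R → (¬Q ↔ (R → P))))) ↔ (¬((Q ∧ P) → R) ↔ ¬(((R ∨ Q) ∧ R) → Q)) = 2/3 ↔ 1 = 2/3

2/3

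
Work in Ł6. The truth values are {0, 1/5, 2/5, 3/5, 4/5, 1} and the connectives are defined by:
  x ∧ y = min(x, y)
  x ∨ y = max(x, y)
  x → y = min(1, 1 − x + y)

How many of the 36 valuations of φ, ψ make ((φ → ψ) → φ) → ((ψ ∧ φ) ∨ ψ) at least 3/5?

value 1: 21 assignments (counts)
value 4/5: 1 assignment (counts)
value 3/5: 5 assignments (counts)
value 2/5: 2 assignments
value 1/5: 4 assignments
value 0: 3 assignments
So 27 of the 36 assignments meet the threshold.

27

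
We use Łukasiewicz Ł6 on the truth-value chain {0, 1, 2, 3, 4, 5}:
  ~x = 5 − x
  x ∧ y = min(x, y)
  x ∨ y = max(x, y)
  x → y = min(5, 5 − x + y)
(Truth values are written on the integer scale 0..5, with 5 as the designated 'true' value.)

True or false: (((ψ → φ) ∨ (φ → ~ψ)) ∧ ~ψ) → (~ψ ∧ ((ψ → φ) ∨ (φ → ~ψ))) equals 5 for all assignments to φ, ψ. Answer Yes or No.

At φ = 3, ψ = 4, for instance:
ψ → φ = 4 → 3 = 4
~ψ = ~4 = 1
φ → ~ψ = 3 → 1 = 3
(ψ → φ) ∨ (φ → ~ψ) = 4 ∨ 3 = 4
~ψ = ~4 = 1
((ψ → φ) ∨ (φ → ~ψ)) ∧ ~ψ = 4 ∧ 1 = 1
~ψ ∧ ((ψ → φ) ∨ (φ → ~ψ)) = 1 ∧ 4 = 1
(((ψ → φ) ∨ (φ → ~ψ)) ∧ ~ψ) → (~ψ ∧ ((ψ → φ) ∨ (φ → ~ψ))) = 1 → 1 = 5
and checking the remaining 35 assignments likewise gives ≥ 5 in every case.

Yes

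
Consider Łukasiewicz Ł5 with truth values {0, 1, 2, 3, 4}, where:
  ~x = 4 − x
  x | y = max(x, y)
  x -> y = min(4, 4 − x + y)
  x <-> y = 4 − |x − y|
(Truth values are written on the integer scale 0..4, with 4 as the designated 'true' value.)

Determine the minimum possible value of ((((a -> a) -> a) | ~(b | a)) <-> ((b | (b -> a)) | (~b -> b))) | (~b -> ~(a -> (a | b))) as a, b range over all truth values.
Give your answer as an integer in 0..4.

Take a = 0, b = 2:
a -> a = 0 -> 0 = 4
(a -> a) -> a = 4 -> 0 = 0
b | a = 2 | 0 = 2
~(b | a) = ~2 = 2
((a -> a) -> a) | ~(b | a) = 0 | 2 = 2
b -> a = 2 -> 0 = 2
b | (b -> a) = 2 | 2 = 2
~b = ~2 = 2
~b -> b = 2 -> 2 = 4
(b | (b -> a)) | (~b -> b) = 2 | 4 = 4
(((a -> a) -> a) | ~(b | a)) <-> ((b | (b -> a)) | (~b -> b)) = 2 <-> 4 = 2
~b = ~2 = 2
a | b = 0 | 2 = 2
a -> (a | b) = 0 -> 2 = 4
~(a -> (a | b)) = ~4 = 0
~b -> ~(a -> (a | b)) = 2 -> 0 = 2
((((a -> a) -> a) | ~(b | a)) <-> ((b | (b -> a)) | (~b -> b))) | (~b -> ~(a -> (a | b))) = 2 | 2 = 2
No assignment yields a value below 2, so this is the minimum.

2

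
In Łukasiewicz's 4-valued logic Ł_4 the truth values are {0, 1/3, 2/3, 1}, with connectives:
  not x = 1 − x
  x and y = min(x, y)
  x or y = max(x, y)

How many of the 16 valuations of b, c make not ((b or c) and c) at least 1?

4

b = 0, c = 0 ↦ 1  ≥
b = 0, c = 1/3 ↦ 2/3  <
b = 0, c = 2/3 ↦ 1/3  <
b = 0, c = 1 ↦ 0  <
b = 1/3, c = 0 ↦ 1  ≥
b = 1/3, c = 1/3 ↦ 2/3  <
b = 1/3, c = 2/3 ↦ 1/3  <
b = 1/3, c = 1 ↦ 0  <
b = 2/3, c = 0 ↦ 1  ≥
b = 2/3, c = 1/3 ↦ 2/3  <
b = 2/3, c = 2/3 ↦ 1/3  <
b = 2/3, c = 1 ↦ 0  <
b = 1, c = 0 ↦ 1  ≥
b = 1, c = 1/3 ↦ 2/3  <
b = 1, c = 2/3 ↦ 1/3  <
b = 1, c = 1 ↦ 0  <
So 4 of the 16 assignments meet the threshold.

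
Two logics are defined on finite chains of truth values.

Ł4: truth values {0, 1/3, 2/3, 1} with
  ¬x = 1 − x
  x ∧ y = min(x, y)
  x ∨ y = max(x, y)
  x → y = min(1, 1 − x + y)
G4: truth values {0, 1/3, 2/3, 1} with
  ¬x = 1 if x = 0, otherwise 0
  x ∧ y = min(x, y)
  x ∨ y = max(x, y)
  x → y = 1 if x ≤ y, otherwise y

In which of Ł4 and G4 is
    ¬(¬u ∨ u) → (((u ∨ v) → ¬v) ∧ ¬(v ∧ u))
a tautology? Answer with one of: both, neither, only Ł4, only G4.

In Ł4: at u = 1/3, v = 1 the value is 2/3 — not a tautology.
In G4: every assignment gives 1 — tautology.

only G4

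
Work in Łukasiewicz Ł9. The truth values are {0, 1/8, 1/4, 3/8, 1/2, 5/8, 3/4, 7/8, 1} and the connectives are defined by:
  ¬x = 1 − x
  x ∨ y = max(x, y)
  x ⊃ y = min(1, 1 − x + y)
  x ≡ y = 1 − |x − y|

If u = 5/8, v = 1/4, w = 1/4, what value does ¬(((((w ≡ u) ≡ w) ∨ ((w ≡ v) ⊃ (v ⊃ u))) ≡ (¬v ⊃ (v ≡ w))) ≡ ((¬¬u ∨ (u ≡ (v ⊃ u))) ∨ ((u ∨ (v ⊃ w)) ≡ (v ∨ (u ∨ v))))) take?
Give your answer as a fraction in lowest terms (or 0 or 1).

3/8

w ≡ u = 1/4 ≡ 5/8 = 5/8
(w ≡ u) ≡ w = 5/8 ≡ 1/4 = 5/8
w ≡ v = 1/4 ≡ 1/4 = 1
v ⊃ u = 1/4 ⊃ 5/8 = 1
(w ≡ v) ⊃ (v ⊃ u) = 1 ⊃ 1 = 1
((w ≡ u) ≡ w) ∨ ((w ≡ v) ⊃ (v ⊃ u)) = 5/8 ∨ 1 = 1
¬v = ¬1/4 = 3/4
v ≡ w = 1/4 ≡ 1/4 = 1
¬v ⊃ (v ≡ w) = 3/4 ⊃ 1 = 1
(((w ≡ u) ≡ w) ∨ ((w ≡ v) ⊃ (v ⊃ u))) ≡ (¬v ⊃ (v ≡ w)) = 1 ≡ 1 = 1
¬u = ¬5/8 = 3/8
¬¬u = ¬3/8 = 5/8
v ⊃ u = 1/4 ⊃ 5/8 = 1
u ≡ (v ⊃ u) = 5/8 ≡ 1 = 5/8
¬¬u ∨ (u ≡ (v ⊃ u)) = 5/8 ∨ 5/8 = 5/8
v ⊃ w = 1/4 ⊃ 1/4 = 1
u ∨ (v ⊃ w) = 5/8 ∨ 1 = 1
u ∨ v = 5/8 ∨ 1/4 = 5/8
v ∨ (u ∨ v) = 1/4 ∨ 5/8 = 5/8
(u ∨ (v ⊃ w)) ≡ (v ∨ (u ∨ v)) = 1 ≡ 5/8 = 5/8
(¬¬u ∨ (u ≡ (v ⊃ u))) ∨ ((u ∨ (v ⊃ w)) ≡ (v ∨ (u ∨ v))) = 5/8 ∨ 5/8 = 5/8
((((w ≡ u) ≡ w) ∨ ((w ≡ v) ⊃ (v ⊃ u))) ≡ (¬v ⊃ (v ≡ w))) ≡ ((¬¬u ∨ (u ≡ (v ⊃ u))) ∨ ((u ∨ (v ⊃ w)) ≡ (v ∨ (u ∨ v)))) = 1 ≡ 5/8 = 5/8
¬(((((w ≡ u) ≡ w) ∨ ((w ≡ v) ⊃ (v ⊃ u))) ≡ (¬v ⊃ (v ≡ w))) ≡ ((¬¬u ∨ (u ≡ (v ⊃ u))) ∨ ((u ∨ (v ⊃ w)) ≡ (v ∨ (u ∨ v))))) = ¬5/8 = 3/8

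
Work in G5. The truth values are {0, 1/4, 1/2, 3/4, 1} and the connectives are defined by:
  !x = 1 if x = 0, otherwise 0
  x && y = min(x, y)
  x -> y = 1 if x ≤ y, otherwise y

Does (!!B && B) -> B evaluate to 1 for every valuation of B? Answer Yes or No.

B = 0 ↦ 1
B = 1/4 ↦ 1
B = 1/2 ↦ 1
B = 3/4 ↦ 1
B = 1 ↦ 1
Every assignment gives a value ≥ 1.

Yes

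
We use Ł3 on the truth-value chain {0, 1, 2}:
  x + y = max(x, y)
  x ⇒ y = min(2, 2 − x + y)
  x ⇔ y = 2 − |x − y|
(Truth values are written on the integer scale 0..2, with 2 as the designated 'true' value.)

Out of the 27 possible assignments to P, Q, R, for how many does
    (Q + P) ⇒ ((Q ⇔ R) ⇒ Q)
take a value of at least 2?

value 2: 23 assignments (counts)
value 1: 3 assignments
value 0: 1 assignment
So 23 of the 27 assignments meet the threshold.

23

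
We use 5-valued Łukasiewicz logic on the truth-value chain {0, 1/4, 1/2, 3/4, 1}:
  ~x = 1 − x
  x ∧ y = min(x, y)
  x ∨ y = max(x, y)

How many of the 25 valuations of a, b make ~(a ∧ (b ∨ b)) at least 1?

9

value 1: 9 assignments (counts)
value 3/4: 7 assignments
value 1/2: 5 assignments
value 1/4: 3 assignments
value 0: 1 assignment
So 9 of the 25 assignments meet the threshold.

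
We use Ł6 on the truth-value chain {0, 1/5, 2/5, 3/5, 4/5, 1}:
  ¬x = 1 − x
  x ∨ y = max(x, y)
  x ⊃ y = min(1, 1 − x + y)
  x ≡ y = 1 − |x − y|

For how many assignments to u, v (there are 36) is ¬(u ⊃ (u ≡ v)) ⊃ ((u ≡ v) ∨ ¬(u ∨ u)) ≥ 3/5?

34

value 1: 32 assignments (counts)
value 4/5: 1 assignment (counts)
value 3/5: 1 assignment (counts)
value 2/5: 1 assignment
value 0: 1 assignment
So 34 of the 36 assignments meet the threshold.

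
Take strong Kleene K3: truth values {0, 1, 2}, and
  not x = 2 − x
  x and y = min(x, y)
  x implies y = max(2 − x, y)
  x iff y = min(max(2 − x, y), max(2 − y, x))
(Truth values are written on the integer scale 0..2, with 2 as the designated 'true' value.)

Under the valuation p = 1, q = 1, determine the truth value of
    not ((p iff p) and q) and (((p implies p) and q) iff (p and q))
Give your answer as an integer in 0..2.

p iff p = 1 iff 1 = 1
(p iff p) and q = 1 and 1 = 1
not ((p iff p) and q) = not 1 = 1
p implies p = 1 implies 1 = 1
(p implies p) and q = 1 and 1 = 1
p and q = 1 and 1 = 1
((p implies p) and q) iff (p and q) = 1 iff 1 = 1
not ((p iff p) and q) and (((p implies p) and q) iff (p and q)) = 1 and 1 = 1

1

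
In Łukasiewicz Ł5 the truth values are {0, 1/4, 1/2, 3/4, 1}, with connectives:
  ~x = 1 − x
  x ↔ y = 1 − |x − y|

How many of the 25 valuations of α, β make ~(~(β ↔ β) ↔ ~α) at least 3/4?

10

value 1: 5 assignments (counts)
value 3/4: 5 assignments (counts)
value 1/2: 5 assignments
value 1/4: 5 assignments
value 0: 5 assignments
So 10 of the 25 assignments meet the threshold.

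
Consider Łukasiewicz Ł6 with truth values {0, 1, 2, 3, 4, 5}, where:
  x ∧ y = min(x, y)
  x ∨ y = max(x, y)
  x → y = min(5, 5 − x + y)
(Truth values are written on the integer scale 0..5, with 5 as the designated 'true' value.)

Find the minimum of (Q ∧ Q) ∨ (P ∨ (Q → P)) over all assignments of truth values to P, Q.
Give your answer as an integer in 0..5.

3

Take P = 0, Q = 2:
Q ∧ Q = 2 ∧ 2 = 2
Q → P = 2 → 0 = 3
P ∨ (Q → P) = 0 ∨ 3 = 3
(Q ∧ Q) ∨ (P ∨ (Q → P)) = 2 ∨ 3 = 3
No assignment yields a value below 3, so this is the minimum.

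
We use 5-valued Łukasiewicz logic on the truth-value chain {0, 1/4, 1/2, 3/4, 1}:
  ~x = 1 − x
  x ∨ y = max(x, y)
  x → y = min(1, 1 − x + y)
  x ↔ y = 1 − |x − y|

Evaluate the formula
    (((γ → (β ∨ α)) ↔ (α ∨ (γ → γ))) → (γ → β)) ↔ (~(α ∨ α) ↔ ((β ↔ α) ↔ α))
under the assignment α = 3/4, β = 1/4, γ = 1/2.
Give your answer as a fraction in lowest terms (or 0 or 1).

β ∨ α = 1/4 ∨ 3/4 = 3/4
γ → (β ∨ α) = 1/2 → 3/4 = 1
γ → γ = 1/2 → 1/2 = 1
α ∨ (γ → γ) = 3/4 ∨ 1 = 1
(γ → (β ∨ α)) ↔ (α ∨ (γ → γ)) = 1 ↔ 1 = 1
γ → β = 1/2 → 1/4 = 3/4
((γ → (β ∨ α)) ↔ (α ∨ (γ → γ))) → (γ → β) = 1 → 3/4 = 3/4
α ∨ α = 3/4 ∨ 3/4 = 3/4
~(α ∨ α) = ~3/4 = 1/4
β ↔ α = 1/4 ↔ 3/4 = 1/2
(β ↔ α) ↔ α = 1/2 ↔ 3/4 = 3/4
~(α ∨ α) ↔ ((β ↔ α) ↔ α) = 1/4 ↔ 3/4 = 1/2
(((γ → (β ∨ α)) ↔ (α ∨ (γ → γ))) → (γ → β)) ↔ (~(α ∨ α) ↔ ((β ↔ α) ↔ α)) = 3/4 ↔ 1/2 = 3/4

3/4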